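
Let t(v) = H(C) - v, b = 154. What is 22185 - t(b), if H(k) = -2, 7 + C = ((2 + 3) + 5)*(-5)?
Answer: 22341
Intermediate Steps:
C = -57 (C = -7 + ((2 + 3) + 5)*(-5) = -7 + (5 + 5)*(-5) = -7 + 10*(-5) = -7 - 50 = -57)
t(v) = -2 - v
22185 - t(b) = 22185 - (-2 - 1*154) = 22185 - (-2 - 154) = 22185 - 1*(-156) = 22185 + 156 = 22341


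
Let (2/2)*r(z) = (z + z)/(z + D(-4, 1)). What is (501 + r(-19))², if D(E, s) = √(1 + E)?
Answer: (4788057*√3 + 45291623*I)/(19*√3 + 179*I) ≈ 2.5299e+5 + 181.9*I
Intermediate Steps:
r(z) = 2*z/(z + I*√3) (r(z) = (z + z)/(z + √(1 - 4)) = (2*z)/(z + √(-3)) = (2*z)/(z + I*√3) = 2*z/(z + I*√3))
(501 + r(-19))² = (501 + 2*(-19)/(-19 + I*√3))² = (501 - 38/(-19 + I*√3))²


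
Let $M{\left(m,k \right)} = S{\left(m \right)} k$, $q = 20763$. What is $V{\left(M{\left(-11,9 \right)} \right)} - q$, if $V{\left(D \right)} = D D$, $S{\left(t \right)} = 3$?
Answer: $-20034$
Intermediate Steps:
$M{\left(m,k \right)} = 3 k$
$V{\left(D \right)} = D^{2}$
$V{\left(M{\left(-11,9 \right)} \right)} - q = \left(3 \cdot 9\right)^{2} - 20763 = 27^{2} - 20763 = 729 - 20763 = -20034$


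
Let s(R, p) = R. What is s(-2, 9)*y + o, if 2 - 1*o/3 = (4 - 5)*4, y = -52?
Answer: 122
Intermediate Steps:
o = 18 (o = 6 - 3*(4 - 5)*4 = 6 - (-3)*4 = 6 - 3*(-4) = 6 + 12 = 18)
s(-2, 9)*y + o = -2*(-52) + 18 = 104 + 18 = 122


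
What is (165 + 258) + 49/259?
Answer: 15658/37 ≈ 423.19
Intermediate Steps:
(165 + 258) + 49/259 = 423 + 49*(1/259) = 423 + 7/37 = 15658/37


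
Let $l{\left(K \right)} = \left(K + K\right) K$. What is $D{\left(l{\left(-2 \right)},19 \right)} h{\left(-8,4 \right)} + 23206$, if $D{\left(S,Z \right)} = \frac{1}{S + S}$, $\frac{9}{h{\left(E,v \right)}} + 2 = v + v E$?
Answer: $\frac{3712957}{160} \approx 23206.0$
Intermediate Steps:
$h{\left(E,v \right)} = \frac{9}{-2 + v + E v}$ ($h{\left(E,v \right)} = \frac{9}{-2 + \left(v + v E\right)} = \frac{9}{-2 + \left(v + E v\right)} = \frac{9}{-2 + v + E v}$)
$l{\left(K \right)} = 2 K^{2}$ ($l{\left(K \right)} = 2 K K = 2 K^{2}$)
$D{\left(S,Z \right)} = \frac{1}{2 S}$
$D{\left(l{\left(-2 \right)},19 \right)} h{\left(-8,4 \right)} + 23206 = \frac{1}{2 \cdot 2 \left(-2\right)^{2}} \frac{9}{-2 + 4 - 32} + 23206 = \frac{1}{2 \cdot 2 \cdot 4} \frac{9}{-2 + 4 - 32} + 23206 = \frac{1}{2 \cdot 8} \frac{9}{-30} + 23206 = \frac{1}{2} \cdot \frac{1}{8} \cdot 9 \left(- \frac{1}{30}\right) + 23206 = \frac{1}{16} \left(- \frac{3}{10}\right) + 23206 = - \frac{3}{160} + 23206 = \frac{3712957}{160}$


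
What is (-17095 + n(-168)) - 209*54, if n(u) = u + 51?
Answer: -28498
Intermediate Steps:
n(u) = 51 + u
(-17095 + n(-168)) - 209*54 = (-17095 + (51 - 168)) - 209*54 = (-17095 - 117) - 11286 = -17212 - 11286 = -28498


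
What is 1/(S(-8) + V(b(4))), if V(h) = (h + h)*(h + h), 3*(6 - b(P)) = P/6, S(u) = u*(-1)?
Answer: 81/11464 ≈ 0.0070656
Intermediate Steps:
S(u) = -u
b(P) = 6 - P/18 (b(P) = 6 - P/(3*6) = 6 - P/18)
V(h) = 4*h² (V(h) = (2*h)*(2*h) = 4*h²)
1/(S(-8) + V(b(4))) = 1/(-1*(-8) + 4*(6 - 1/18*4)²) = 1/(8 + 4*(6 - 2/9)²) = 1/(8 + 4*(52/9)²) = 1/(8 + 4*(2704/81)) = 1/(8 + 10816/81) = 1/(11464/81) = 81/11464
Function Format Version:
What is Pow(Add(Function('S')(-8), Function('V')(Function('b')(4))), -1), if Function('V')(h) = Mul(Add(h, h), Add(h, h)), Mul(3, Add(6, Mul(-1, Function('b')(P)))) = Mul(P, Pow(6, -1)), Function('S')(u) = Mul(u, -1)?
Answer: Rational(81, 11464) ≈ 0.0070656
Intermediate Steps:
Function('S')(u) = Mul(-1, u)
Function('b')(P) = Add(6, Mul(Rational(-1, 18), P)) (Function('b')(P) = Add(6, Mul(Rational(-1, 3), Mul(P, Pow(6, -1)))) = Add(6, Mul(Rational(-1, 3), Mul(P, Rational(1, 6)))) = Add(6, Mul(Rational(-1, 3), Mul(Rational(1, 6), P))) = Add(6, Mul(Rational(-1, 18), P)))
Function('V')(h) = Mul(4, Pow(h, 2)) (Function('V')(h) = Mul(Mul(2, h), Mul(2, h)) = Mul(4, Pow(h, 2)))
Pow(Add(Function('S')(-8), Function('V')(Function('b')(4))), -1) = Pow(Add(Mul(-1, -8), Mul(4, Pow(Add(6, Mul(Rational(-1, 18), 4)), 2))), -1) = Pow(Add(8, Mul(4, Pow(Add(6, Rational(-2, 9)), 2))), -1) = Pow(Add(8, Mul(4, Pow(Rational(52, 9), 2))), -1) = Pow(Add(8, Mul(4, Rational(2704, 81))), -1) = Pow(Add(8, Rational(10816, 81)), -1) = Pow(Rational(11464, 81), -1) = Rational(81, 11464)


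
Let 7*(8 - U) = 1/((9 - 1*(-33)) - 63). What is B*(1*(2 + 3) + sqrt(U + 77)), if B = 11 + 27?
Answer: 190 + 152*sqrt(2343)/21 ≈ 540.36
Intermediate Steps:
U = 1177/147 (U = 8 - 1/(7*((9 - 1*(-33)) - 63)) = 8 - 1/(7*((9 + 33) - 63)) = 8 - 1/(7*(42 - 63)) = 8 - 1/7/(-21) = 8 - 1/7*(-1/21) = 8 + 1/147 = 1177/147 ≈ 8.0068)
B = 38
B*(1*(2 + 3) + sqrt(U + 77)) = 38*(1*(2 + 3) + sqrt(1177/147 + 77)) = 38*(1*5 + sqrt(12496/147)) = 38*(5 + 4*sqrt(2343)/21) = 190 + 152*sqrt(2343)/21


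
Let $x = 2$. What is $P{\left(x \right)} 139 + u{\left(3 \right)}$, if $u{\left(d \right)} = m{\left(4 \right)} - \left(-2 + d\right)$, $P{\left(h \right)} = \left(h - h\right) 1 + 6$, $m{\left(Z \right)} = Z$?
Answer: $837$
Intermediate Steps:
$P{\left(h \right)} = 6$ ($P{\left(h \right)} = 0 \cdot 1 + 6 = 0 + 6 = 6$)
$u{\left(d \right)} = 6 - d$ ($u{\left(d \right)} = 4 - \left(-2 + d\right) = 6 - d$)
$P{\left(x \right)} 139 + u{\left(3 \right)} = 6 \cdot 139 + \left(6 - 3\right) = 834 + \left(6 - 3\right) = 834 + 3 = 837$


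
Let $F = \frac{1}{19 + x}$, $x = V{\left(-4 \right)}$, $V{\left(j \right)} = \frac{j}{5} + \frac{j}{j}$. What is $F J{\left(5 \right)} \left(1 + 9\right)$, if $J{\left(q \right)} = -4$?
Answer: $- \frac{25}{12} \approx -2.0833$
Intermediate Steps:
$V{\left(j \right)} = 1 + \frac{j}{5}$ ($V{\left(j \right)} = j \frac{1}{5} + 1 = \frac{j}{5} + 1 = 1 + \frac{j}{5}$)
$x = \frac{1}{5}$ ($x = 1 + \frac{1}{5} \left(-4\right) = 1 - \frac{4}{5} = \frac{1}{5} \approx 0.2$)
$F = \frac{5}{96}$ ($F = \frac{1}{19 + \frac{1}{5}} = \frac{1}{\frac{96}{5}} = \frac{5}{96} \approx 0.052083$)
$F J{\left(5 \right)} \left(1 + 9\right) = \frac{5 \left(- 4 \left(1 + 9\right)\right)}{96} = \frac{5 \left(\left(-4\right) 10\right)}{96} = \frac{5}{96} \left(-40\right) = - \frac{25}{12}$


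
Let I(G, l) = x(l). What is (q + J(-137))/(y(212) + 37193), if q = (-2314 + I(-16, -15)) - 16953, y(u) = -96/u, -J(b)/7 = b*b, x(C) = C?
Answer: -1597049/394241 ≈ -4.0509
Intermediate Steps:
I(G, l) = l
J(b) = -7*b² (J(b) = -7*b*b = -7*b²)
q = -19282 (q = (-2314 - 15) - 16953 = -2329 - 16953 = -19282)
(q + J(-137))/(y(212) + 37193) = (-19282 - 7*(-137)²)/(-96/212 + 37193) = (-19282 - 7*18769)/(-96*1/212 + 37193) = (-19282 - 131383)/(-24/53 + 37193) = -150665/1971205/53 = -150665*53/1971205 = -1597049/394241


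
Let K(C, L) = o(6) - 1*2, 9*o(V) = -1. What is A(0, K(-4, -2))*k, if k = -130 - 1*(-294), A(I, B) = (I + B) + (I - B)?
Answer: 0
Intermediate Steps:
o(V) = -⅑ (o(V) = (⅑)*(-1) = -⅑)
K(C, L) = -19/9 (K(C, L) = -⅑ - 1*2 = -⅑ - 2 = -19/9)
A(I, B) = 2*I (A(I, B) = (B + I) + (I - B) = 2*I)
k = 164 (k = -130 + 294 = 164)
A(0, K(-4, -2))*k = (2*0)*164 = 0*164 = 0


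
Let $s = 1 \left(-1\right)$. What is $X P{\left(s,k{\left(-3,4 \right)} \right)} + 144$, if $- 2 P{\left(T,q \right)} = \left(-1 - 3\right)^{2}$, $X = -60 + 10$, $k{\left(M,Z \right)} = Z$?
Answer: $544$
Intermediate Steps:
$X = -50$
$s = -1$
$P{\left(T,q \right)} = -8$ ($P{\left(T,q \right)} = - \frac{\left(-1 - 3\right)^{2}}{2} = - \frac{\left(-4\right)^{2}}{2} = \left(- \frac{1}{2}\right) 16 = -8$)
$X P{\left(s,k{\left(-3,4 \right)} \right)} + 144 = \left(-50\right) \left(-8\right) + 144 = 400 + 144 = 544$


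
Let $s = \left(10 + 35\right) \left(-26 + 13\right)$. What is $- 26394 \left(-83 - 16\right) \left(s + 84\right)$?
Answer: $-1309116006$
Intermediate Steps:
$s = -585$ ($s = 45 \left(-13\right) = -585$)
$- 26394 \left(-83 - 16\right) \left(s + 84\right) = - 26394 \left(-83 - 16\right) \left(-585 + 84\right) = - 26394 \left(-83 - 16\right) \left(-501\right) = - 26394 \left(\left(-99\right) \left(-501\right)\right) = \left(-26394\right) 49599 = -1309116006$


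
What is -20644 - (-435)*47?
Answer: -199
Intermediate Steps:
-20644 - (-435)*47 = -20644 - 1*(-20445) = -20644 + 20445 = -199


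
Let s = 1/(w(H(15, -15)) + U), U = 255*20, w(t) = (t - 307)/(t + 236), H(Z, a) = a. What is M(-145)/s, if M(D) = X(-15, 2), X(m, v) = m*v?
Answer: -33803340/221 ≈ -1.5296e+5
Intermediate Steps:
w(t) = (-307 + t)/(236 + t)
M(D) = -30 (M(D) = -15*2 = -30)
U = 5100
s = 221/1126778 (s = 1/((-307 - 15)/(236 - 15) + 5100) = 1/(-322/221 + 5100) = 1/(1126778/221) = 221/1126778 ≈ 0.00019613)
M(-145)/s = -30/221/1126778 = -30*1126778/221 = -33803340/221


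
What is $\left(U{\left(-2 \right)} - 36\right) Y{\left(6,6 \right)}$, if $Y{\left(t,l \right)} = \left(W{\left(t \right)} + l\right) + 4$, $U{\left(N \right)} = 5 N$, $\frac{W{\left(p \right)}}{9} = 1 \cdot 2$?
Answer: $-1288$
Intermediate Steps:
$W{\left(p \right)} = 18$ ($W{\left(p \right)} = 9 \cdot 1 \cdot 2 = 9 \cdot 2 = 18$)
$Y{\left(t,l \right)} = 22 + l$ ($Y{\left(t,l \right)} = \left(18 + l\right) + 4 = 22 + l$)
$\left(U{\left(-2 \right)} - 36\right) Y{\left(6,6 \right)} = \left(5 \left(-2\right) - 36\right) \left(22 + 6\right) = \left(-10 - 36\right) 28 = \left(-46\right) 28 = -1288$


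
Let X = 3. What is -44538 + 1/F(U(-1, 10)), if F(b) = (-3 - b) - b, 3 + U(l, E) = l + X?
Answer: -44539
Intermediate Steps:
U(l, E) = l (U(l, E) = -3 + (l + 3) = -3 + (3 + l) = l)
F(b) = -3 - 2*b
-44538 + 1/F(U(-1, 10)) = -44538 + 1/(-3 - 2*(-1)) = -44538 + 1/(-3 + 2) = -44538 + 1/(-1) = -44538 - 1 = -44539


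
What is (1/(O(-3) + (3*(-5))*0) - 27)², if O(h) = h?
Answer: 6724/9 ≈ 747.11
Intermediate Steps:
(1/(O(-3) + (3*(-5))*0) - 27)² = (1/(-3 + (3*(-5))*0) - 27)² = (1/(-3 - 15*0) - 27)² = (1/(-3 + 0) - 27)² = (1/(-3) - 27)² = (-⅓ - 27)² = (-82/3)² = 6724/9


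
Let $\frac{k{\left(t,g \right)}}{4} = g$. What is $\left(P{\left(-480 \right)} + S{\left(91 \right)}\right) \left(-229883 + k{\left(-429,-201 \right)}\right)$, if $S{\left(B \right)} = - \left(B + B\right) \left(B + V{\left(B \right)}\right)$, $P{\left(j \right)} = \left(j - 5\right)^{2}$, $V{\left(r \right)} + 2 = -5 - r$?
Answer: $-54557244813$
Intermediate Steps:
$V{\left(r \right)} = -7 - r$ ($V{\left(r \right)} = -2 - \left(5 + r\right) = -7 - r$)
$k{\left(t,g \right)} = 4 g$
$P{\left(j \right)} = \left(-5 + j\right)^{2}$
$S{\left(B \right)} = 14 B$ ($S{\left(B \right)} = - \left(B + B\right) \left(B - \left(7 + B\right)\right) = - 2 B \left(-7\right) = - \left(-14\right) B = 14 B$)
$\left(P{\left(-480 \right)} + S{\left(91 \right)}\right) \left(-229883 + k{\left(-429,-201 \right)}\right) = \left(\left(-5 - 480\right)^{2} + 14 \cdot 91\right) \left(-229883 + 4 \left(-201\right)\right) = \left(\left(-485\right)^{2} + 1274\right) \left(-229883 - 804\right) = \left(235225 + 1274\right) \left(-230687\right) = 236499 \left(-230687\right) = -54557244813$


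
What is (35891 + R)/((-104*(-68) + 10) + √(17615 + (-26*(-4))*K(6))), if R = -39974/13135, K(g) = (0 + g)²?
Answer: 3338372018502/658501749275 - 471388311*√21359/658501749275 ≈ 4.9650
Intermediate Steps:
K(g) = g²
R = -39974/13135 (R = -39974*1/13135 = -39974/13135 ≈ -3.0433)
(35891 + R)/((-104*(-68) + 10) + √(17615 + (-26*(-4))*K(6))) = (35891 - 39974/13135)/((-104*(-68) + 10) + √(17615 - 26*(-4)*6²)) = 471388311/(13135*((7072 + 10) + √(17615 + 104*36))) = 471388311/(13135*(7082 + √(17615 + 3744))) = 471388311/(13135*(7082 + √21359))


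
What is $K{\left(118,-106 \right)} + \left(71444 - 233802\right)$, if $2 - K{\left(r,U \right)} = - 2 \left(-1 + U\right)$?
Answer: $-162570$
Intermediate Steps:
$K{\left(r,U \right)} = 2 U$ ($K{\left(r,U \right)} = 2 - - 2 \left(-1 + U\right) = 2 - \left(2 - 2 U\right) = 2 + \left(-2 + 2 U\right) = 2 U$)
$K{\left(118,-106 \right)} + \left(71444 - 233802\right) = 2 \left(-106\right) + \left(71444 - 233802\right) = -212 + \left(71444 - 233802\right) = -212 - 162358 = -162570$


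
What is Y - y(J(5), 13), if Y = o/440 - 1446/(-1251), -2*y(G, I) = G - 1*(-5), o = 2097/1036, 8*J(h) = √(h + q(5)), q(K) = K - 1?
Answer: 731443519/190085280 ≈ 3.8480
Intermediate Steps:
q(K) = -1 + K
J(h) = √(4 + h)/8 (J(h) = √(h + (-1 + 5))/8 = √(h + 4)/8 = √(4 + h)/8)
o = 2097/1036 (o = 2097*(1/1036) = 2097/1036 ≈ 2.0241)
y(G, I) = -5/2 - G/2 (y(G, I) = -(G - 1*(-5))/2 = -(G + 5)/2 = -(5 + G)/2 = -5/2 - G/2)
Y = 220589329/190085280 (Y = (2097/1036)/440 - 1446/(-1251) = (2097/1036)*(1/440) - 1446*(-1/1251) = 2097/455840 + 482/417 = 220589329/190085280 ≈ 1.1605)
Y - y(J(5), 13) = 220589329/190085280 - (-5/2 - √(4 + 5)/16) = 220589329/190085280 - (-5/2 - √9/16) = 220589329/190085280 - (-5/2 - 3/16) = 220589329/190085280 - 1*(-43/16) = 220589329/190085280 + 43/16 = 731443519/190085280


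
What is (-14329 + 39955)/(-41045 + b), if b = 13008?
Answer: -25626/28037 ≈ -0.91401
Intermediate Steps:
(-14329 + 39955)/(-41045 + b) = (-14329 + 39955)/(-41045 + 13008) = 25626/(-28037) = 25626*(-1/28037) = -25626/28037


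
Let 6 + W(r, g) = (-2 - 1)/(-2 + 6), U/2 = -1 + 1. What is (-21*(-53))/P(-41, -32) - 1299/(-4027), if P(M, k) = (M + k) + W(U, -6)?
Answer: -17513823/1284613 ≈ -13.634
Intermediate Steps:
U = 0 (U = 2*(-1 + 1) = 2*0 = 0)
W(r, g) = -27/4 (W(r, g) = -6 + (-2 - 1)/(-2 + 6) = -6 - 3/4 = -6 - 3*¼ = -6 - ¾ = -27/4)
P(M, k) = -27/4 + M + k (P(M, k) = (M + k) - 27/4 = -27/4 + M + k)
(-21*(-53))/P(-41, -32) - 1299/(-4027) = (-21*(-53))/(-27/4 - 41 - 32) - 1299/(-4027) = 1113/(-319/4) - 1299*(-1/4027) = 1113*(-4/319) + 1299/4027 = -4452/319 + 1299/4027 = -17513823/1284613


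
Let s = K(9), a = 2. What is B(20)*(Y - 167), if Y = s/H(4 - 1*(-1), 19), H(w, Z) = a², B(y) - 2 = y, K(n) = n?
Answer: -7249/2 ≈ -3624.5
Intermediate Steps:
B(y) = 2 + y
s = 9
H(w, Z) = 4 (H(w, Z) = 2² = 4)
Y = 9/4 ≈ 2.2500
B(20)*(Y - 167) = (2 + 20)*(9/4 - 167) = 22*(-659/4) = -7249/2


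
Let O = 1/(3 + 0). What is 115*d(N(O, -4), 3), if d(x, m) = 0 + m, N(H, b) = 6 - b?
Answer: 345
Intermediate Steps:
O = ⅓ (O = 1/3 = ⅓ ≈ 0.33333)
d(x, m) = m
115*d(N(O, -4), 3) = 115*3 = 345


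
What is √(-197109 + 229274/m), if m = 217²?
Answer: I*√9281436427/217 ≈ 443.96*I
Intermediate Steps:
m = 47089
√(-197109 + 229274/m) = √(-197109 + 229274/47089) = √(-9281436427/47089) = I*√9281436427/217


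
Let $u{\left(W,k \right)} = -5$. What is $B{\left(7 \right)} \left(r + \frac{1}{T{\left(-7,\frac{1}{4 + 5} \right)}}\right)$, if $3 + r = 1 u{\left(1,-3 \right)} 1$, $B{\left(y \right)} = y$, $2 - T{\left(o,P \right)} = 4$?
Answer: $- \frac{119}{2} \approx -59.5$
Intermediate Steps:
$T{\left(o,P \right)} = -2$ ($T{\left(o,P \right)} = 2 - 4 = -2$)
$r = -8$ ($r = -3 + 1 \left(-5\right) 1 = -3 - 5 = -8$)
$B{\left(7 \right)} \left(r + \frac{1}{T{\left(-7,\frac{1}{4 + 5} \right)}}\right) = 7 \left(-8 + \frac{1}{-2}\right) = 7 \left(-8 - \frac{1}{2}\right) = 7 \left(- \frac{17}{2}\right) = - \frac{119}{2}$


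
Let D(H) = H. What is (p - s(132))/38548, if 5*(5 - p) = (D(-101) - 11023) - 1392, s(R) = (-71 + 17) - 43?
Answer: 6513/96370 ≈ 0.067583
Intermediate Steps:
s(R) = -97 (s(R) = -54 - 43 = -97)
p = 12541/5 (p = 5 - ((-101 - 11023) - 1392)/5 = 5 - (-11124 - 1392)/5 = 5 - ⅕*(-12516) = 5 + 12516/5 = 12541/5 ≈ 2508.2)
(p - s(132))/38548 = (12541/5 - 1*(-97))/38548 = (12541/5 + 97)*(1/38548) = (13026/5)*(1/38548) = 6513/96370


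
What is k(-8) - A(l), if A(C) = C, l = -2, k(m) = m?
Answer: -6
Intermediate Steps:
k(-8) - A(l) = -8 - 1*(-2) = -8 + 2 = -6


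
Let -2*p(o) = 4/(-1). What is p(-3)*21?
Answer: 42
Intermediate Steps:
p(o) = 2 (p(o) = -2/(-1) = -2*(-1) = -½*(-4) = 2)
p(-3)*21 = 2*21 = 42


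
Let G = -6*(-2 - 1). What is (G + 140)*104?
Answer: 16432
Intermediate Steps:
G = 18 (G = -6*(-3) = 18)
(G + 140)*104 = (18 + 140)*104 = 158*104 = 16432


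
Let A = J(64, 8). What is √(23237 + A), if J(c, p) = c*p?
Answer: √23749 ≈ 154.11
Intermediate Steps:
A = 512 (A = 64*8 = 512)
√(23237 + A) = √(23237 + 512) = √23749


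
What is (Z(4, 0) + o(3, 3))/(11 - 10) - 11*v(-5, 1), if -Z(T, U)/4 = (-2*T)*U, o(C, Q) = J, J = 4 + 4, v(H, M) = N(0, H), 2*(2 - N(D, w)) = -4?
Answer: -36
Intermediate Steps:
N(D, w) = 4 (N(D, w) = 2 - ½*(-4) = 2 + 2 = 4)
v(H, M) = 4
J = 8
o(C, Q) = 8
Z(T, U) = 8*T*U (Z(T, U) = -4*(-2*T)*U = -(-8)*T*U = 8*T*U)
(Z(4, 0) + o(3, 3))/(11 - 10) - 11*v(-5, 1) = (8*4*0 + 8)/(11 - 10) - 11*4 = (0 + 8)/1 - 44 = 8*1 - 44 = 8 - 44 = -36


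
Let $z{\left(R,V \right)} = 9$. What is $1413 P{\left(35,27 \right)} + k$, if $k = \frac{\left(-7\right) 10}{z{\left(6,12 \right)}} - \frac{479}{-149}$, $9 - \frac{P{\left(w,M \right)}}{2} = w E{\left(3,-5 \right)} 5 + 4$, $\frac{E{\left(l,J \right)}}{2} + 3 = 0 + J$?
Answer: $\frac{10630007011}{1341} \approx 7.9269 \cdot 10^{6}$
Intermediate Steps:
$E{\left(l,J \right)} = -6 + 2 J$ ($E{\left(l,J \right)} = -6 + 2 \left(0 + J\right) = -6 + 2 J$)
$P{\left(w,M \right)} = 10 + 160 w$ ($P{\left(w,M \right)} = 18 - 2 \left(w \left(-6 + 2 \left(-5\right)\right) 5 + 4\right) = 18 - 2 \left(w \left(-6 - 10\right) 5 + 4\right) = 18 - 2 \left(w \left(-16\right) 5 + 4\right) = 18 - 2 \left(- 16 w 5 + 4\right) = 18 - 2 \left(- 80 w + 4\right) = 18 - 2 \left(4 - 80 w\right) = 18 + \left(-8 + 160 w\right) = 10 + 160 w$)
$k = - \frac{6119}{1341}$ ($k = \frac{\left(-7\right) 10}{9} - \frac{479}{-149} = \left(-70\right) \frac{1}{9} - - \frac{479}{149} = - \frac{70}{9} + \frac{479}{149} = - \frac{6119}{1341} \approx -4.563$)
$1413 P{\left(35,27 \right)} + k = 1413 \left(10 + 160 \cdot 35\right) - \frac{6119}{1341} = 1413 \left(10 + 5600\right) - \frac{6119}{1341} = 1413 \cdot 5610 - \frac{6119}{1341} = 7926930 - \frac{6119}{1341} = \frac{10630007011}{1341}$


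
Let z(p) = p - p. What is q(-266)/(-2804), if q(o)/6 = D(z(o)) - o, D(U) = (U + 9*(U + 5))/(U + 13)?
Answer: -10509/18226 ≈ -0.57659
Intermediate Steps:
z(p) = 0
D(U) = (45 + 10*U)/(13 + U) (D(U) = (U + 9*(5 + U))/(13 + U) = (U + (45 + 9*U))/(13 + U) = (45 + 10*U)/(13 + U))
q(o) = 270/13 - 6*o (q(o) = 6*(5*(9 + 2*0)/(13 + 0) - o) = 6*(5*(9 + 0)/13 - o) = 6*(5*(1/13)*9 - o) = 6*(45/13 - o) = 270/13 - 6*o)
q(-266)/(-2804) = (270/13 - 6*(-266))/(-2804) = (270/13 + 1596)*(-1/2804) = (21018/13)*(-1/2804) = -10509/18226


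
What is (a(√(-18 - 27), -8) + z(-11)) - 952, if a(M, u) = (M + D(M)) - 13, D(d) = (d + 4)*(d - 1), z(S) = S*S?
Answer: -893 + 12*I*√5 ≈ -893.0 + 26.833*I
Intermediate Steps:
z(S) = S²
D(d) = (-1 + d)*(4 + d) (D(d) = (4 + d)*(-1 + d) = (-1 + d)*(4 + d))
a(M, u) = -17 + M² + 4*M (a(M, u) = (M + (-4 + M² + 3*M)) - 13 = (-4 + M² + 4*M) - 13 = -17 + M² + 4*M)
(a(√(-18 - 27), -8) + z(-11)) - 952 = ((-17 + (√(-18 - 27))² + 4*√(-18 - 27)) + (-11)²) - 952 = ((-17 + (√(-45))² + 4*√(-45)) + 121) - 952 = ((-17 + (3*I*√5)² + 4*(3*I*√5)) + 121) - 952 = ((-17 - 45 + 12*I*√5) + 121) - 952 = ((-62 + 12*I*√5) + 121) - 952 = (59 + 12*I*√5) - 952 = -893 + 12*I*√5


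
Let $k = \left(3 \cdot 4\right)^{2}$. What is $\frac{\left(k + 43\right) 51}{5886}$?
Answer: $\frac{3179}{1962} \approx 1.6203$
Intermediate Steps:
$k = 144$ ($k = 12^{2} = 144$)
$\frac{\left(k + 43\right) 51}{5886} = \frac{\left(144 + 43\right) 51}{5886} = 187 \cdot 51 \cdot \frac{1}{5886} = 9537 \cdot \frac{1}{5886} = \frac{3179}{1962}$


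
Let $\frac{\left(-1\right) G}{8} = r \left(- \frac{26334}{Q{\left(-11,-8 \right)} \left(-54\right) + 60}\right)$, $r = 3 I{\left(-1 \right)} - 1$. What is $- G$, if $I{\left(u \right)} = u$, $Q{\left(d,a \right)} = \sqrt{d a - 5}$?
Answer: $- \frac{1404480}{6623} - \frac{1264032 \sqrt{83}}{6623} \approx -1950.8$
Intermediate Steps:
$Q{\left(d,a \right)} = \sqrt{-5 + a d}$ ($Q{\left(d,a \right)} = \sqrt{a d - 5} = \sqrt{-5 + a d}$)
$r = -4$ ($r = 3 \left(-1\right) - 1 = -3 - 1 = -4$)
$G = - \frac{842688}{60 - 54 \sqrt{83}}$ ($G = - 8 \left(- 4 \left(- \frac{26334}{\sqrt{-5 - -88} \left(-54\right) + 60}\right)\right) = - 8 \left(- 4 \left(- \frac{26334}{\sqrt{-5 + 88} \left(-54\right) + 60}\right)\right) = - 8 \left(- 4 \left(- \frac{26334}{\sqrt{83} \left(-54\right) + 60}\right)\right) = - 8 \left(- 4 \left(- \frac{26334}{- 54 \sqrt{83} + 60}\right)\right) = - 8 \left(- 4 \left(- \frac{26334}{60 - 54 \sqrt{83}}\right)\right) = - 8 \frac{105336}{60 - 54 \sqrt{83}} = - \frac{842688}{60 - 54 \sqrt{83}} \approx 1950.8$)
$- G = - (\frac{1404480}{6623} + \frac{1264032 \sqrt{83}}{6623}) = - \frac{1404480}{6623} - \frac{1264032 \sqrt{83}}{6623}$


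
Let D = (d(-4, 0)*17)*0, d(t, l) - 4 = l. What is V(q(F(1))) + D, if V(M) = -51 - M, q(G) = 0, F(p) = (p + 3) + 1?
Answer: -51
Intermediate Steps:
F(p) = 4 + p (F(p) = (3 + p) + 1 = 4 + p)
d(t, l) = 4 + l
D = 0 (D = ((4 + 0)*17)*0 = (4*17)*0 = 68*0 = 0)
V(q(F(1))) + D = (-51 - 1*0) + 0 = (-51 + 0) + 0 = -51 + 0 = -51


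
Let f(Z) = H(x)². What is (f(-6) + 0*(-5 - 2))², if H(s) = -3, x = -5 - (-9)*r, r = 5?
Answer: 81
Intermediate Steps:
x = 40 (x = -5 - (-9)*5 = -5 - 3*(-15) = -5 + 45 = 40)
f(Z) = 9 (f(Z) = (-3)² = 9)
(f(-6) + 0*(-5 - 2))² = (9 + 0*(-5 - 2))² = (9 + 0*(-7))² = (9 + 0)² = 9² = 81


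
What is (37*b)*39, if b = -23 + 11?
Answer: -17316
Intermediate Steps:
b = -12
(37*b)*39 = (37*(-12))*39 = -444*39 = -17316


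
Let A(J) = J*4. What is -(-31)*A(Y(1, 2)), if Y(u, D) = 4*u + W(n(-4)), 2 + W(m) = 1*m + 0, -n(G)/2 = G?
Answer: 1240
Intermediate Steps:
n(G) = -2*G
W(m) = -2 + m (W(m) = -2 + (1*m + 0) = -2 + (m + 0) = -2 + m)
Y(u, D) = 6 + 4*u (Y(u, D) = 4*u + (-2 - 2*(-4)) = 4*u + (-2 + 8) = 4*u + 6 = 6 + 4*u)
A(J) = 4*J
-(-31)*A(Y(1, 2)) = -(-31)*4*(6 + 4*1) = -(-31)*4*(6 + 4) = -(-31)*4*10 = -(-31)*40 = -1*(-1240) = 1240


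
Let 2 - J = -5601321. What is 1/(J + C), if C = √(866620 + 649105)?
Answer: 5601323/31374817834604 - 5*√60629/31374817834604 ≈ 1.7849e-7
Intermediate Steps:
C = 5*√60629 (C = √1515725 = 5*√60629 ≈ 1231.1)
J = 5601323 (J = 2 - 1*(-5601321) = 2 + 5601321 = 5601323)
1/(J + C) = 1/(5601323 + 5*√60629)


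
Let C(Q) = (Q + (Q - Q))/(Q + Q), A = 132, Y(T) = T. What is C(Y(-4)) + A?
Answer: 265/2 ≈ 132.50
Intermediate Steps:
C(Q) = ½ (C(Q) = (Q + 0)/((2*Q)) = Q*(1/(2*Q)) = ½)
C(Y(-4)) + A = ½ + 132 = 265/2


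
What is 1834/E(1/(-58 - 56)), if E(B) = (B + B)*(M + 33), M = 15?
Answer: -17423/8 ≈ -2177.9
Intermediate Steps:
E(B) = 96*B (E(B) = (B + B)*(15 + 33) = (2*B)*48 = 96*B)
1834/E(1/(-58 - 56)) = 1834/((96/(-58 - 56))) = 1834/((96/(-114))) = 1834/((96*(-1/114))) = 1834/(-16/19) = 1834*(-19/16) = -17423/8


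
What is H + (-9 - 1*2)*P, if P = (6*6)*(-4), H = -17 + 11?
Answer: 1578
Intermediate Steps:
H = -6
P = -144 (P = 36*(-4) = -144)
H + (-9 - 1*2)*P = -6 + (-9 - 1*2)*(-144) = -6 + (-9 - 2)*(-144) = -6 - 11*(-144) = -6 + 1584 = 1578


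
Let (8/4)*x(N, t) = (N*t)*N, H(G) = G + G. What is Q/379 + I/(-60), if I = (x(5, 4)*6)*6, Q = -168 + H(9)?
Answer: -11520/379 ≈ -30.396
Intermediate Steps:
H(G) = 2*G
Q = -150 (Q = -168 + 2*9 = -168 + 18 = -150)
x(N, t) = t*N²/2 (x(N, t) = ((N*t)*N)/2 = (t*N²)/2 = t*N²/2)
I = 1800 (I = (((½)*4*5²)*6)*6 = (((½)*4*25)*6)*6 = (50*6)*6 = 300*6 = 1800)
Q/379 + I/(-60) = -150/379 + 1800/(-60) = -150*1/379 + 1800*(-1/60) = -150/379 - 30 = -11520/379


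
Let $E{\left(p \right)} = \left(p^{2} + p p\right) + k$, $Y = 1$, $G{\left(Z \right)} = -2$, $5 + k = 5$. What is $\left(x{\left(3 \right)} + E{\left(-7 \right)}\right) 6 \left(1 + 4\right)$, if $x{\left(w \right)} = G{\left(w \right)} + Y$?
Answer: $2910$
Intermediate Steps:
$k = 0$ ($k = -5 + 5 = 0$)
$E{\left(p \right)} = 2 p^{2}$ ($E{\left(p \right)} = \left(p^{2} + p p\right) + 0 = \left(p^{2} + p^{2}\right) + 0 = 2 p^{2} + 0 = 2 p^{2}$)
$x{\left(w \right)} = -1$ ($x{\left(w \right)} = -2 + 1 = -1$)
$\left(x{\left(3 \right)} + E{\left(-7 \right)}\right) 6 \left(1 + 4\right) = \left(-1 + 2 \left(-7\right)^{2}\right) 6 \left(1 + 4\right) = \left(-1 + 2 \cdot 49\right) 6 \cdot 5 = \left(-1 + 98\right) 30 = 97 \cdot 30 = 2910$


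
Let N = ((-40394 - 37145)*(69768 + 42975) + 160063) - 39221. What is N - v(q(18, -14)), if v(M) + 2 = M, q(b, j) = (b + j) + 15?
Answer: -8741858652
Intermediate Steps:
q(b, j) = 15 + b + j
v(M) = -2 + M
N = -8741858635 (N = (-77539*112743 + 160063) - 39221 = (-8741979477 + 160063) - 39221 = -8741819414 - 39221 = -8741858635)
N - v(q(18, -14)) = -8741858635 - (-2 + (15 + 18 - 14)) = -8741858635 - (-2 + 19) = -8741858635 - 1*17 = -8741858635 - 17 = -8741858652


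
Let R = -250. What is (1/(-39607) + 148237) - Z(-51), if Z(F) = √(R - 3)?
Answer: 5871222858/39607 - I*√253 ≈ 1.4824e+5 - 15.906*I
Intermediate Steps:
Z(F) = I*√253 (Z(F) = √(-250 - 3) = √(-253) = I*√253)
(1/(-39607) + 148237) - Z(-51) = (1/(-39607) + 148237) - I*√253 = (-1/39607 + 148237) - I*√253 = 5871222858/39607 - I*√253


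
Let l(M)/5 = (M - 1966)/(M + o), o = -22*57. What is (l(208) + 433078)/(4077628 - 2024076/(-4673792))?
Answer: 264658366628672/2491831819790849 ≈ 0.10621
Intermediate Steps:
o = -1254
l(M) = 5*(-1966 + M)/(-1254 + M) (l(M) = 5*((M - 1966)/(M - 1254)) = 5*((-1966 + M)/(-1254 + M)) = 5*(-1966 + M)/(-1254 + M))
(l(208) + 433078)/(4077628 - 2024076/(-4673792)) = (5*(-1966 + 208)/(-1254 + 208) + 433078)/(4077628 - 2024076/(-4673792)) = (5*(-1758)/(-1046) + 433078)/(4077628 - 2024076*(-1/4673792)) = (5*(-1/1046)*(-1758) + 433078)/(4077628 + 506019/1168448) = (4395/523 + 433078)/(4764496787363/1168448) = (226504189/523)*(1168448/4764496787363) = 264658366628672/2491831819790849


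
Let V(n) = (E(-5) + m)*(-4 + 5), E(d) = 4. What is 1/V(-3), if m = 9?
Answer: 1/13 ≈ 0.076923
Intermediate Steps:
V(n) = 13 (V(n) = (4 + 9)*(-4 + 5) = 13*1 = 13)
1/V(-3) = 1/13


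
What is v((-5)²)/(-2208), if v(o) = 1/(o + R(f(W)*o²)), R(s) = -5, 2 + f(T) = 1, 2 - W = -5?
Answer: -1/44160 ≈ -2.2645e-5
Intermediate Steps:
W = 7 (W = 2 - 1*(-5) = 2 + 5 = 7)
f(T) = -1 (f(T) = -2 + 1 = -1)
v(o) = 1/(-5 + o) (v(o) = 1/(o - 5) = 1/(-5 + o))
v((-5)²)/(-2208) = 1/(-5 + (-5)²*(-2208)) = -1/2208/(-5 + 25) = -1/2208/20 = (1/20)*(-1/2208) = -1/44160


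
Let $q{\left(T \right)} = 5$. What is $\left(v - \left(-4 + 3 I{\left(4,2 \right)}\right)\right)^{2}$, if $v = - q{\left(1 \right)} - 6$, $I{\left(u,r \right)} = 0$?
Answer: $49$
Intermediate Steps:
$v = -11$ ($v = \left(-1\right) 5 - 6 = -5 - 6 = -11$)
$\left(v - \left(-4 + 3 I{\left(4,2 \right)}\right)\right)^{2} = \left(-11 + \left(\left(-3\right) 0 + 4\right)\right)^{2} = \left(-11 + \left(0 + 4\right)\right)^{2} = \left(-11 + 4\right)^{2} = \left(-7\right)^{2} = 49$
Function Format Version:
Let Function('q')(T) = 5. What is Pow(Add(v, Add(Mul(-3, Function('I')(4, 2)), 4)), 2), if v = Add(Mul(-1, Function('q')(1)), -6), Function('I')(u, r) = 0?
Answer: 49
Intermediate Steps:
v = -11 (v = Add(Mul(-1, 5), -6) = Add(-5, -6) = -11)
Pow(Add(v, Add(Mul(-3, Function('I')(4, 2)), 4)), 2) = Pow(Add(-11, Add(Mul(-3, 0), 4)), 2) = Pow(Add(-11, Add(0, 4)), 2) = Pow(Add(-11, 4), 2) = Pow(-7, 2) = 49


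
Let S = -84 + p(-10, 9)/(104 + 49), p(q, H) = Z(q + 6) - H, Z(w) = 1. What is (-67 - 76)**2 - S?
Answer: 3141557/153 ≈ 20533.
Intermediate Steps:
p(q, H) = 1 - H
S = -12860/153 (S = -84 + (1 - 1*9)/(104 + 49) = -84 + (1 - 9)/153 = -84 - 8*1/153 = -84 - 8/153 = -12860/153 ≈ -84.052)
(-67 - 76)**2 - S = (-67 - 76)**2 - 1*(-12860/153) = (-143)**2 + 12860/153 = 20449 + 12860/153 = 3141557/153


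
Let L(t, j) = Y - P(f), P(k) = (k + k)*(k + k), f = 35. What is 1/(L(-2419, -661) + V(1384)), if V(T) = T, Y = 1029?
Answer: -1/2487 ≈ -0.00040209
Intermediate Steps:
P(k) = 4*k² (P(k) = (2*k)*(2*k) = 4*k²)
L(t, j) = -3871 (L(t, j) = 1029 - 4*35² = 1029 - 4*1225 = 1029 - 1*4900 = 1029 - 4900 = -3871)
1/(L(-2419, -661) + V(1384)) = 1/(-3871 + 1384) = 1/(-2487) = -1/2487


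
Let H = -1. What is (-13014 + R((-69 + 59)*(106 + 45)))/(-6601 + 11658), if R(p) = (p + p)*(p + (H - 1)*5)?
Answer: 4577386/5057 ≈ 905.16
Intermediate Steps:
R(p) = 2*p*(-10 + p) (R(p) = (p + p)*(p + (-1 - 1)*5) = (2*p)*(p - 2*5) = (2*p)*(p - 10) = (2*p)*(-10 + p) = 2*p*(-10 + p))
(-13014 + R((-69 + 59)*(106 + 45)))/(-6601 + 11658) = (-13014 + 2*((-69 + 59)*(106 + 45))*(-10 + (-69 + 59)*(106 + 45)))/(-6601 + 11658) = (-13014 + 2*(-10*151)*(-10 - 10*151))/5057 = (-13014 + 2*(-1510)*(-10 - 1510))*(1/5057) = (-13014 + 2*(-1510)*(-1520))*(1/5057) = (-13014 + 4590400)*(1/5057) = 4577386*(1/5057) = 4577386/5057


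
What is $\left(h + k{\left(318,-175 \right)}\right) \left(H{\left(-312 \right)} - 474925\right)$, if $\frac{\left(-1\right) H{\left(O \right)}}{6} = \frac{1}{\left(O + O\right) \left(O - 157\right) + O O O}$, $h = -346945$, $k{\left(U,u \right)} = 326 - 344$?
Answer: $\frac{826067627627838837}{5013112} \approx 1.6478 \cdot 10^{11}$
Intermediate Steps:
$k{\left(U,u \right)} = -18$
$H{\left(O \right)} = - \frac{6}{O^{3} + 2 O \left(-157 + O\right)}$ ($H{\left(O \right)} = - \frac{6}{\left(O + O\right) \left(O - 157\right) + O O O} = - \frac{6}{2 O \left(-157 + O\right) + O^{2} O} = - \frac{6}{2 O \left(-157 + O\right) + O^{3}} = - \frac{6}{O^{3} + 2 O \left(-157 + O\right)}$)
$\left(h + k{\left(318,-175 \right)}\right) \left(H{\left(-312 \right)} - 474925\right) = \left(-346945 - 18\right) \left(- \frac{6}{\left(-312\right) \left(-314 + \left(-312\right)^{2} + 2 \left(-312\right)\right)} - 474925\right) = - 346963 \left(\left(-6\right) \left(- \frac{1}{312}\right) \frac{1}{-314 + 97344 - 624} - 474925\right) = - 346963 \left(\left(-6\right) \left(- \frac{1}{312}\right) \frac{1}{96406} - 474925\right) = - 346963 \left(\frac{1}{5013112} - 474925\right) = \left(-346963\right) \left(- \frac{2380852216599}{5013112}\right) = \frac{826067627627838837}{5013112}$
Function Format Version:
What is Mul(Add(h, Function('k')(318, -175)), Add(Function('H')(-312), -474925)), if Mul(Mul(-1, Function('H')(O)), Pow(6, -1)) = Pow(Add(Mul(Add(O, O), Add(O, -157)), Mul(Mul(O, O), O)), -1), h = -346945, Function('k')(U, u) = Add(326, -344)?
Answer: Rational(826067627627838837, 5013112) ≈ 1.6478e+11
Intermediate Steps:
Function('k')(U, u) = -18
Function('H')(O) = Mul(-6, Pow(Add(Pow(O, 3), Mul(2, O, Add(-157, O))), -1)) (Function('H')(O) = Mul(-6, Pow(Add(Mul(Add(O, O), Add(O, -157)), Mul(Mul(O, O), O)), -1)) = Mul(-6, Pow(Add(Mul(Mul(2, O), Add(-157, O)), Mul(Pow(O, 2), O)), -1)) = Mul(-6, Pow(Add(Mul(2, O, Add(-157, O)), Pow(O, 3)), -1)) = Mul(-6, Pow(Add(Pow(O, 3), Mul(2, O, Add(-157, O))), -1)))
Mul(Add(h, Function('k')(318, -175)), Add(Function('H')(-312), -474925)) = Mul(Add(-346945, -18), Add(Mul(-6, Pow(-312, -1), Pow(Add(-314, Pow(-312, 2), Mul(2, -312)), -1)), -474925)) = Mul(-346963, Add(Mul(-6, Rational(-1, 312), Pow(Add(-314, 97344, -624), -1)), -474925)) = Mul(-346963, Add(Mul(-6, Rational(-1, 312), Pow(96406, -1)), -474925)) = Mul(-346963, Add(Mul(-6, Rational(-1, 312), Rational(1, 96406)), -474925)) = Mul(-346963, Add(Rational(1, 5013112), -474925)) = Mul(-346963, Rational(-2380852216599, 5013112)) = Rational(826067627627838837, 5013112)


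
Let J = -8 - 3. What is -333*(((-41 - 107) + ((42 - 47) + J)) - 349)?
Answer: 170829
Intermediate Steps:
J = -11
-333*(((-41 - 107) + ((42 - 47) + J)) - 349) = -333*(((-41 - 107) + ((42 - 47) - 11)) - 349) = -333*((-148 + (-5 - 11)) - 349) = -333*((-148 - 16) - 349) = -333*(-164 - 349) = -333*(-513) = 170829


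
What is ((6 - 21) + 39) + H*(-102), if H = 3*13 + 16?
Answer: -5586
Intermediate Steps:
H = 55 (H = 39 + 16 = 55)
((6 - 21) + 39) + H*(-102) = ((6 - 21) + 39) + 55*(-102) = (-15 + 39) - 5610 = 24 - 5610 = -5586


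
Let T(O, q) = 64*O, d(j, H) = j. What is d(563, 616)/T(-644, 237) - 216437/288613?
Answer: -698704347/915036416 ≈ -0.76358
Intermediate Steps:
d(563, 616)/T(-644, 237) - 216437/288613 = 563/((64*(-644))) - 216437/288613 = 563/(-41216) - 216437*1/288613 = 563*(-1/41216) - 16649/22201 = -563/41216 - 16649/22201 = -698704347/915036416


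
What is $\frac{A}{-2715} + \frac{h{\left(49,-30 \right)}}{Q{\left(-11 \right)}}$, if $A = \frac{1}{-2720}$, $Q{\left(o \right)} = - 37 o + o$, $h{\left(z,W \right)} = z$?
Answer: $\frac{30154633}{243698400} \approx 0.12374$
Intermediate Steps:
$Q{\left(o \right)} = - 36 o$
$A = - \frac{1}{2720} \approx -0.00036765$
$\frac{A}{-2715} + \frac{h{\left(49,-30 \right)}}{Q{\left(-11 \right)}} = - \frac{1}{2720 \left(-2715\right)} + \frac{49}{\left(-36\right) \left(-11\right)} = \left(- \frac{1}{2720}\right) \left(- \frac{1}{2715}\right) + \frac{49}{396} = \frac{1}{7384800} + 49 \cdot \frac{1}{396} = \frac{1}{7384800} + \frac{49}{396} = \frac{30154633}{243698400}$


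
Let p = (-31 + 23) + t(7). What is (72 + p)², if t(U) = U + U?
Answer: 6084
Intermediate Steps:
t(U) = 2*U
p = 6 (p = (-31 + 23) + 2*7 = -8 + 14 = 6)
(72 + p)² = (72 + 6)² = 78² = 6084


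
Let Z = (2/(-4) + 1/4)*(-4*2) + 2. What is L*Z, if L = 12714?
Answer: 50856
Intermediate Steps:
Z = 4 (Z = (2*(-¼) + 1*(¼))*(-8) + 2 = (-½ + ¼)*(-8) + 2 = -¼*(-8) + 2 = 2 + 2 = 4)
L*Z = 12714*4 = 50856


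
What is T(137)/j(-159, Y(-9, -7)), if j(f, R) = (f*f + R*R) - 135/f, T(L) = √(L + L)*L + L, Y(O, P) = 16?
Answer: 7261/1353506 + 7261*√274/1353506 ≈ 0.094164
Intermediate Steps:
T(L) = L + √2*L^(3/2) (T(L) = √(2*L)*L + L = (√2*√L)*L + L = √2*L^(3/2) + L = L + √2*L^(3/2))
j(f, R) = R² + f² - 135/f (j(f, R) = (f² + R²) - 135/f = (R² + f²) - 135/f = R² + f² - 135/f)
T(137)/j(-159, Y(-9, -7)) = (137 + √2*137^(3/2))/(16² + (-159)² - 135/(-159)) = (137 + √2*(137*√137))/(256 + 25281 - 135*(-1/159)) = (137 + 137*√274)/(256 + 25281 + 45/53) = (137 + 137*√274)/(1353506/53) = (137 + 137*√274)*(53/1353506) = 7261/1353506 + 7261*√274/1353506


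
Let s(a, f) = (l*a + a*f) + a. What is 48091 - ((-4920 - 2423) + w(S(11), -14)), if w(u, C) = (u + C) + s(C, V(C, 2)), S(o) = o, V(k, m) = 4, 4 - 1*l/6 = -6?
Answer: 56347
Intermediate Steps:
l = 60 (l = 24 - 6*(-6) = 24 + 36 = 60)
s(a, f) = 61*a + a*f (s(a, f) = (60*a + a*f) + a = 61*a + a*f)
w(u, C) = u + 66*C (w(u, C) = (u + C) + C*(61 + 4) = (C + u) + C*65 = (C + u) + 65*C = u + 66*C)
48091 - ((-4920 - 2423) + w(S(11), -14)) = 48091 - ((-4920 - 2423) + (11 + 66*(-14))) = 48091 - (-7343 + (11 - 924)) = 48091 - (-7343 - 913) = 48091 - 1*(-8256) = 48091 + 8256 = 56347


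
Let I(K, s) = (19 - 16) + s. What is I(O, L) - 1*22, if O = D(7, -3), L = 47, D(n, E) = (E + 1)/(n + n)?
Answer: 28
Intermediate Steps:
D(n, E) = (1 + E)/(2*n) (D(n, E) = (1 + E)/((2*n)) = (1 + E)*(1/(2*n)) = (1 + E)/(2*n))
O = -1/7 (O = (1/2)*(1 - 3)/7 = (1/2)*(1/7)*(-2) = -1/7 ≈ -0.14286)
I(K, s) = 3 + s
I(O, L) - 1*22 = (3 + 47) - 1*22 = 50 - 22 = 28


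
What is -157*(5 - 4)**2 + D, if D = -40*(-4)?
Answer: 3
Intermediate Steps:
D = 160
-157*(5 - 4)**2 + D = -157*(5 - 4)**2 + 160 = -157*1**2 + 160 = -157*1 + 160 = -157 + 160 = 3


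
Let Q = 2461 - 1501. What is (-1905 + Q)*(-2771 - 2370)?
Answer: 4858245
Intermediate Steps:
Q = 960
(-1905 + Q)*(-2771 - 2370) = (-1905 + 960)*(-2771 - 2370) = -945*(-5141) = 4858245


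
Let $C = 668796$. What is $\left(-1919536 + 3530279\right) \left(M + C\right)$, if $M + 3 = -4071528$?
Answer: $-5480931582105$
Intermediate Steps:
$M = -4071531$ ($M = -3 - 4071528 = -4071531$)
$\left(-1919536 + 3530279\right) \left(M + C\right) = \left(-1919536 + 3530279\right) \left(-4071531 + 668796\right) = 1610743 \left(-3402735\right) = -5480931582105$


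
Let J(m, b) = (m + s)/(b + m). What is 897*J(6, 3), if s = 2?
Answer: 2392/3 ≈ 797.33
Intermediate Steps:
J(m, b) = (2 + m)/(b + m) (J(m, b) = (m + 2)/(b + m) = (2 + m)/(b + m))
897*J(6, 3) = 897*((2 + 6)/(3 + 6)) = 897*(8/9) = 2392/3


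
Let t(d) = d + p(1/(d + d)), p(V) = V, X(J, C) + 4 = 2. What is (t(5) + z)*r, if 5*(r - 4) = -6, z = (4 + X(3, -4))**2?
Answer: 637/25 ≈ 25.480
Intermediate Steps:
X(J, C) = -2 (X(J, C) = -4 + 2 = -2)
z = 4 (z = (4 - 2)**2 = 2**2 = 4)
r = 14/5 (r = 4 + (1/5)*(-6) = 4 - 6/5 = 14/5 ≈ 2.8000)
t(d) = d + 1/(2*d) (t(d) = d + 1/(d + d) = d + 1/(2*d))
(t(5) + z)*r = ((5 + (1/2)/5) + 4)*(14/5) = ((5 + (1/2)*(1/5)) + 4)*(14/5) = ((5 + 1/10) + 4)*(14/5) = (51/10 + 4)*(14/5) = (91/10)*(14/5) = 637/25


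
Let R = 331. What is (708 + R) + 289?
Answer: 1328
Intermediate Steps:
(708 + R) + 289 = (708 + 331) + 289 = 1039 + 289 = 1328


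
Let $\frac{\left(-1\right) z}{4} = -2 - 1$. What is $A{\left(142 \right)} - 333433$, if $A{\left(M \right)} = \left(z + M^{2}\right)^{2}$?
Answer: $406737543$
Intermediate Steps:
$z = 12$ ($z = - 4 \left(-2 - 1\right) = \left(-4\right) \left(-3\right) = 12$)
$A{\left(M \right)} = \left(12 + M^{2}\right)^{2}$
$A{\left(142 \right)} - 333433 = \left(12 + 142^{2}\right)^{2} - 333433 = \left(12 + 20164\right)^{2} - 333433 = 20176^{2} - 333433 = 407070976 - 333433 = 406737543$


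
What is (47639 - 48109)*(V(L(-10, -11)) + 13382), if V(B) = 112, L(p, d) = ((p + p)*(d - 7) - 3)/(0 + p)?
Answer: -6342180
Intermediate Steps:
L(p, d) = (-3 + 2*p*(-7 + d))/p (L(p, d) = ((2*p)*(-7 + d) - 3)/p = (2*p*(-7 + d) - 3)/p = (-3 + 2*p*(-7 + d))/p)
(47639 - 48109)*(V(L(-10, -11)) + 13382) = (47639 - 48109)*(112 + 13382) = -470*13494 = -6342180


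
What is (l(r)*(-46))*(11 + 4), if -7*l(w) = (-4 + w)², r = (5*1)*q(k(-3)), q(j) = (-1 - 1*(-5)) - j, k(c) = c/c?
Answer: 83490/7 ≈ 11927.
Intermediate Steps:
k(c) = 1
q(j) = 4 - j (q(j) = (-1 + 5) - j = 4 - j)
r = 15 (r = (5*1)*(4 - 1*1) = 5*(4 - 1) = 5*3 = 15)
l(w) = -(-4 + w)²/7
(l(r)*(-46))*(11 + 4) = (-(-4 + 15)²/7*(-46))*(11 + 4) = (-⅐*11²*(-46))*15 = (-⅐*121*(-46))*15 = -121/7*(-46)*15 = (5566/7)*15 = 83490/7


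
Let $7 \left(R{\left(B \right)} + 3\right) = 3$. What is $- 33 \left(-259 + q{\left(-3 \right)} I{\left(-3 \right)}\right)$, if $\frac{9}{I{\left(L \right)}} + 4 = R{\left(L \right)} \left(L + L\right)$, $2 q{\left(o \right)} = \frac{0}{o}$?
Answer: $8547$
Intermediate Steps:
$R{\left(B \right)} = - \frac{18}{7}$ ($R{\left(B \right)} = -3 + \frac{1}{7} \cdot 3 = -3 + \frac{3}{7} = - \frac{18}{7}$)
$q{\left(o \right)} = 0$ ($q{\left(o \right)} = \frac{0 \frac{1}{o}}{2} = \frac{1}{2} \cdot 0 = 0$)
$I{\left(L \right)} = \frac{9}{-4 - \frac{36 L}{7}}$ ($I{\left(L \right)} = \frac{9}{-4 - \frac{18 \left(L + L\right)}{7}} = \frac{9}{-4 - \frac{18 \cdot 2 L}{7}} = \frac{9}{-4 - \frac{36 L}{7}}$)
$- 33 \left(-259 + q{\left(-3 \right)} I{\left(-3 \right)}\right) = - 33 \left(-259 + 0 \frac{63}{4 \left(-7 - -27\right)}\right) = - 33 \left(-259 + 0 \frac{63}{4 \left(-7 + 27\right)}\right) = - 33 \left(-259 + 0 \frac{63}{4 \cdot 20}\right) = - 33 \left(-259 + 0 \cdot \frac{63}{4} \cdot \frac{1}{20}\right) = - 33 \left(-259 + 0 \cdot \frac{63}{80}\right) = - 33 \left(-259 + 0\right) = \left(-33\right) \left(-259\right) = 8547$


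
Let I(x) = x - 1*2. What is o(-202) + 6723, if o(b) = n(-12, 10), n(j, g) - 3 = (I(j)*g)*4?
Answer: 6166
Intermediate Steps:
I(x) = -2 + x (I(x) = x - 2 = -2 + x)
n(j, g) = 3 + 4*g*(-2 + j) (n(j, g) = 3 + ((-2 + j)*g)*4 = 3 + (g*(-2 + j))*4 = 3 + 4*g*(-2 + j))
o(b) = -557 (o(b) = 3 + 4*10*(-2 - 12) = 3 + 4*10*(-14) = 3 - 560 = -557)
o(-202) + 6723 = -557 + 6723 = 6166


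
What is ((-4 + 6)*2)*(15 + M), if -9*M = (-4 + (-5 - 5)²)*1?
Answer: 52/3 ≈ 17.333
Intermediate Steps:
M = -32/3 (M = -(-4 + (-5 - 5)²)/9 = -(-4 + (-10)²)/9 = -(-4 + 100)/9 = -32/3 ≈ -10.667)
((-4 + 6)*2)*(15 + M) = ((-4 + 6)*2)*(15 - 32/3) = (2*2)*(13/3) = 4*(13/3) = 52/3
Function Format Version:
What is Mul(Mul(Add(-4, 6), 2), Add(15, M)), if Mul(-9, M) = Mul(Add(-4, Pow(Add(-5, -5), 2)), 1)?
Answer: Rational(52, 3) ≈ 17.333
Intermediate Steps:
M = Rational(-32, 3) (M = Mul(Rational(-1, 9), Mul(Add(-4, Pow(Add(-5, -5), 2)), 1)) = Mul(Rational(-1, 9), Mul(Add(-4, Pow(-10, 2)), 1)) = Mul(Rational(-1, 9), Mul(Add(-4, 100), 1)) = Mul(Rational(-1, 9), Mul(96, 1)) = Mul(Rational(-1, 9), 96) = Rational(-32, 3) ≈ -10.667)
Mul(Mul(Add(-4, 6), 2), Add(15, M)) = Mul(Mul(Add(-4, 6), 2), Add(15, Rational(-32, 3))) = Mul(Mul(2, 2), Rational(13, 3)) = Mul(4, Rational(13, 3)) = Rational(52, 3)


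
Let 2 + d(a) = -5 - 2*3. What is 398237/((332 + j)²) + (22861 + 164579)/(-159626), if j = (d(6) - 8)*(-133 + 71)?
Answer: -218443786639/213097198228 ≈ -1.0251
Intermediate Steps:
d(a) = -13 (d(a) = -2 + (-5 - 2*3) = -2 + (-5 - 6) = -2 - 11 = -13)
j = 1302 (j = (-13 - 8)*(-133 + 71) = -21*(-62) = 1302)
398237/((332 + j)²) + (22861 + 164579)/(-159626) = 398237/((332 + 1302)²) + (22861 + 164579)/(-159626) = 398237/(1634²) + 187440*(-1/159626) = 398237/2669956 - 93720/79813 = -218443786639/213097198228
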